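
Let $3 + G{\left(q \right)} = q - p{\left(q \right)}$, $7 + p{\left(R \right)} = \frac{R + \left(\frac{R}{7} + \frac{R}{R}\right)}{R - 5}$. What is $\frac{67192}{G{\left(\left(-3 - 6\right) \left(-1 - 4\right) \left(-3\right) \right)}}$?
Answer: $- \frac{65848160}{129453} \approx -508.66$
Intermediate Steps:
$p{\left(R \right)} = -7 + \frac{1 + \frac{8 R}{7}}{-5 + R}$ ($p{\left(R \right)} = -7 + \frac{R + \left(\frac{R}{7} + \frac{R}{R}\right)}{R - 5} = -7 + \frac{R + \left(R \frac{1}{7} + 1\right)}{-5 + R} = -7 + \frac{R + \left(\frac{R}{7} + 1\right)}{-5 + R} = -7 + \frac{R + \left(1 + \frac{R}{7}\right)}{-5 + R} = -7 + \frac{1 + \frac{8 R}{7}}{-5 + R}$)
$G{\left(q \right)} = -3 + q - \frac{252 - 41 q}{7 \left(-5 + q\right)}$ ($G{\left(q \right)} = -3 + \left(q - \frac{252 - 41 q}{7 \left(-5 + q\right)}\right) = -3 + q - \frac{252 - 41 q}{7 \left(-5 + q\right)}$)
$\frac{67192}{G{\left(\left(-3 - 6\right) \left(-1 - 4\right) \left(-3\right) \right)}} = \frac{67192}{\frac{1}{-5 + \left(-3 - 6\right) \left(-1 - 4\right) \left(-3\right)} \left(-21 + \left(\left(-3 - 6\right) \left(-1 - 4\right) \left(-3\right)\right)^{2} - \frac{15 \left(-3 - 6\right) \left(-1 - 4\right) \left(-3\right)}{7}\right)} = \frac{67192}{\frac{1}{-5 + \left(-3 - 6\right) \left(-5\right) \left(-3\right)} \left(-21 + \left(\left(-3 - 6\right) \left(-5\right) \left(-3\right)\right)^{2} - \frac{15 \left(-3 - 6\right) \left(-5\right) \left(-3\right)}{7}\right)} = \frac{67192}{\frac{1}{-5 + \left(-9\right) \left(-5\right) \left(-3\right)} \left(-21 + \left(\left(-9\right) \left(-5\right) \left(-3\right)\right)^{2} - \frac{15 \left(-9\right) \left(-5\right) \left(-3\right)}{7}\right)} = \frac{67192}{\frac{1}{-5 + 45 \left(-3\right)} \left(-21 + \left(45 \left(-3\right)\right)^{2} - \frac{15 \cdot 45 \left(-3\right)}{7}\right)} = \frac{67192}{\frac{1}{-5 - 135} \left(-21 + \left(-135\right)^{2} - - \frac{2025}{7}\right)} = \frac{67192}{\frac{1}{-140} \left(-21 + 18225 + \frac{2025}{7}\right)} = \frac{67192}{\left(- \frac{1}{140}\right) \frac{129453}{7}} = \frac{67192}{- \frac{129453}{980}} = 67192 \left(- \frac{980}{129453}\right) = - \frac{65848160}{129453}$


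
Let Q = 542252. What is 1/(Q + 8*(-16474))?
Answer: 1/410460 ≈ 2.4363e-6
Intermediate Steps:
1/(Q + 8*(-16474)) = 1/(542252 + 8*(-16474)) = 1/(542252 - 131792) = 1/410460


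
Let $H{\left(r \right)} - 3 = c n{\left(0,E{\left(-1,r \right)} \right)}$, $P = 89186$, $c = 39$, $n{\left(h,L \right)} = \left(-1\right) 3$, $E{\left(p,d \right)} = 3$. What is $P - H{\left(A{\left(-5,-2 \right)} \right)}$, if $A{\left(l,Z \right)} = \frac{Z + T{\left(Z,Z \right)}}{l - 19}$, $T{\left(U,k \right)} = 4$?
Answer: $89300$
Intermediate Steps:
$n{\left(h,L \right)} = -3$
$A{\left(l,Z \right)} = \frac{4 + Z}{-19 + l}$ ($A{\left(l,Z \right)} = \frac{Z + 4}{l - 19} = \frac{4 + Z}{-19 + l}$)
$H{\left(r \right)} = -114$ ($H{\left(r \right)} = 3 + 39 \left(-3\right) = 3 - 117 = -114$)
$P - H{\left(A{\left(-5,-2 \right)} \right)} = 89186 - -114 = 89186 + 114 = 89300$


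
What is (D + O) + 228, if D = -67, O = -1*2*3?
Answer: 155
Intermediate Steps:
O = -6 (O = -2*3 = -6)
(D + O) + 228 = (-67 - 6) + 228 = -73 + 228 = 155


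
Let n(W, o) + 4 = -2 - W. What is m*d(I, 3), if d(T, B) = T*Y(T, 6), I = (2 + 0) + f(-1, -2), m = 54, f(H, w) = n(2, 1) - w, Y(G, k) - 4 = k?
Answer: -2160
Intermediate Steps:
n(W, o) = -6 - W (n(W, o) = -4 + (-2 - W) = -6 - W)
Y(G, k) = 4 + k
f(H, w) = -8 - w (f(H, w) = (-6 - 1*2) - w = (-6 - 2) - w = -8 - w)
I = -4 (I = (2 + 0) + (-8 - 1*(-2)) = 2 + (-8 + 2) = 2 - 6 = -4)
d(T, B) = 10*T (d(T, B) = T*(4 + 6) = T*10 = 10*T)
m*d(I, 3) = 54*(10*(-4)) = 54*(-40) = -2160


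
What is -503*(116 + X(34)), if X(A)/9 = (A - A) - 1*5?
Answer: -35713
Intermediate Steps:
X(A) = -45 (X(A) = 9*((A - A) - 1*5) = 9*(0 - 5) = 9*(-5) = -45)
-503*(116 + X(34)) = -503*(116 - 45) = -503*71 = -35713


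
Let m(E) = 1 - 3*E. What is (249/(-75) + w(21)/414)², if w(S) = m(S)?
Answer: 322417936/26780625 ≈ 12.039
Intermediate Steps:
w(S) = 1 - 3*S
(249/(-75) + w(21)/414)² = (249/(-75) + (1 - 3*21)/414)² = (249*(-1/75) + (1 - 63)*(1/414))² = (-83/25 - 62*1/414)² = (-83/25 - 31/207)² = (-17956/5175)² = 322417936/26780625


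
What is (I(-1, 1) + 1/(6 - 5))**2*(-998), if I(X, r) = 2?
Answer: -8982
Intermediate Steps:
(I(-1, 1) + 1/(6 - 5))**2*(-998) = (2 + 1/(6 - 5))**2*(-998) = (2 + 1/1)**2*(-998) = (2 + 1)**2*(-998) = 3**2*(-998) = 9*(-998) = -8982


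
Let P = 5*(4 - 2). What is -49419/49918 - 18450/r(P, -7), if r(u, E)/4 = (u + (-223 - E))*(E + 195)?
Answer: -1683652257/1933224304 ≈ -0.87090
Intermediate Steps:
P = 10 (P = 5*2 = 10)
r(u, E) = 4*(195 + E)*(-223 + u - E) (r(u, E) = 4*((u + (-223 - E))*(E + 195)) = 4*((-223 + u - E)*(195 + E)) = 4*((195 + E)*(-223 + u - E)) = 4*(195 + E)*(-223 + u - E))
-49419/49918 - 18450/r(P, -7) = -49419/49918 - 18450/(-173940 - 1672*(-7) - 4*(-7)**2 + 780*10 + 4*(-7)*10) = -49419*1/49918 - 18450/(-173940 + 11704 - 4*49 + 7800 - 280) = -49419/49918 - 18450/(-173940 + 11704 - 196 + 7800 - 280) = -49419/49918 - 18450/(-154912) = -49419/49918 - 18450*(-1/154912) = -49419/49918 + 9225/77456 = -1683652257/1933224304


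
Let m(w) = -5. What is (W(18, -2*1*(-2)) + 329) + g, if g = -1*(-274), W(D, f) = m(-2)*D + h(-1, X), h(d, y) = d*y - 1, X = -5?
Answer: 517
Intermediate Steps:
h(d, y) = -1 + d*y
W(D, f) = 4 - 5*D (W(D, f) = -5*D + (-1 - 1*(-5)) = -5*D + (-1 + 5) = -5*D + 4 = 4 - 5*D)
g = 274
(W(18, -2*1*(-2)) + 329) + g = ((4 - 5*18) + 329) + 274 = ((4 - 90) + 329) + 274 = (-86 + 329) + 274 = 243 + 274 = 517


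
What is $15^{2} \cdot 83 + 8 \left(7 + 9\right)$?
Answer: $18803$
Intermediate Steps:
$15^{2} \cdot 83 + 8 \left(7 + 9\right) = 225 \cdot 83 + 8 \cdot 16 = 18675 + 128 = 18803$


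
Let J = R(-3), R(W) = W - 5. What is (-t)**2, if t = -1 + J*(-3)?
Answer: 529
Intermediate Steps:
R(W) = -5 + W
J = -8 (J = -5 - 3 = -8)
t = 23 (t = -1 - 8*(-3) = -1 + 24 = 23)
(-t)**2 = (-1*23)**2 = (-23)**2 = 529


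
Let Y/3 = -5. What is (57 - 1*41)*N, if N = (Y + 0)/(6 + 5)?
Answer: -240/11 ≈ -21.818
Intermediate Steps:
Y = -15 (Y = 3*(-5) = -15)
N = -15/11 (N = (-15 + 0)/(6 + 5) = -15/11 ≈ -1.3636)
(57 - 1*41)*N = (57 - 1*41)*(-15/11) = (57 - 41)*(-15/11) = 16*(-15/11) = -240/11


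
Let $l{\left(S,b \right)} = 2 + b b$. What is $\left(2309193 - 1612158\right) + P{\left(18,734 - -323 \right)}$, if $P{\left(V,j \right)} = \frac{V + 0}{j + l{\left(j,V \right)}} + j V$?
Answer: $\frac{330104127}{461} \approx 7.1606 \cdot 10^{5}$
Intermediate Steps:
$l{\left(S,b \right)} = 2 + b^{2}$
$P{\left(V,j \right)} = V j + \frac{V}{2 + j + V^{2}}$ ($P{\left(V,j \right)} = \frac{V + 0}{j + \left(2 + V^{2}\right)} + j V = \frac{V}{2 + j + V^{2}} + V j = V j + \frac{V}{2 + j + V^{2}}$)
$\left(2309193 - 1612158\right) + P{\left(18,734 - -323 \right)} = \left(2309193 - 1612158\right) + \frac{18 \left(1 + \left(734 - -323\right)^{2} + \left(734 - -323\right) \left(2 + 18^{2}\right)\right)}{2 + \left(734 - -323\right) + 18^{2}} = 697035 + \frac{18 \left(1 + \left(734 + 323\right)^{2} + \left(734 + 323\right) \left(2 + 324\right)\right)}{2 + \left(734 + 323\right) + 324} = 697035 + \frac{18 \left(1 + 1057^{2} + 1057 \cdot 326\right)}{2 + 1057 + 324} = 697035 + \frac{18 \left(1 + 1117249 + 344582\right)}{1383} = 697035 + 18 \cdot \frac{1}{1383} \cdot 1461832 = 697035 + \frac{8770992}{461} = \frac{330104127}{461}$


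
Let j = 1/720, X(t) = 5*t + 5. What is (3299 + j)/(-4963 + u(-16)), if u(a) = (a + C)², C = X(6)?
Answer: -40259/56160 ≈ -0.71686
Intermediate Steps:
X(t) = 5 + 5*t
C = 35 (C = 5 + 5*6 = 5 + 30 = 35)
u(a) = (35 + a)² (u(a) = (a + 35)² = (35 + a)²)
j = 1/720 ≈ 0.0013889
(3299 + j)/(-4963 + u(-16)) = (3299 + 1/720)/(-4963 + (35 - 16)²) = 2375281/(720*(-4963 + 19²)) = 2375281/(720*(-4963 + 361)) = (2375281/720)/(-4602) = (2375281/720)*(-1/4602) = -40259/56160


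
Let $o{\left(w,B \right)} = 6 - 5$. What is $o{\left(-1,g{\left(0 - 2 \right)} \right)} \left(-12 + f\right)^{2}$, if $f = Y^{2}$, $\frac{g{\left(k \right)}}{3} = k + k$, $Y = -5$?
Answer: $169$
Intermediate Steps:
$g{\left(k \right)} = 6 k$ ($g{\left(k \right)} = 3 \left(k + k\right) = 3 \cdot 2 k = 6 k$)
$o{\left(w,B \right)} = 1$
$f = 25$ ($f = \left(-5\right)^{2} = 25$)
$o{\left(-1,g{\left(0 - 2 \right)} \right)} \left(-12 + f\right)^{2} = 1 \left(-12 + 25\right)^{2} = 1 \cdot 13^{2} = 1 \cdot 169 = 169$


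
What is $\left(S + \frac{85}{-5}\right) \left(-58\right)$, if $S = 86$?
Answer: $-4002$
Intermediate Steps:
$\left(S + \frac{85}{-5}\right) \left(-58\right) = \left(86 + \frac{85}{-5}\right) \left(-58\right) = \left(86 + 85 \left(- \frac{1}{5}\right)\right) \left(-58\right) = \left(86 - 17\right) \left(-58\right) = 69 \left(-58\right) = -4002$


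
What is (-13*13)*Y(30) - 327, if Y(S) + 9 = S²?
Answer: -150906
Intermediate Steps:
Y(S) = -9 + S²
(-13*13)*Y(30) - 327 = (-13*13)*(-9 + 30²) - 327 = -169*(-9 + 900) - 327 = -169*891 - 327 = -150579 - 327 = -150906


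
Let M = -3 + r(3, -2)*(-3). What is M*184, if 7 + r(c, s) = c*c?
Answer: -1656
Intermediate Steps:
r(c, s) = -7 + c² (r(c, s) = -7 + c*c = -7 + c²)
M = -9 (M = -3 + (-7 + 3²)*(-3) = -3 + (-7 + 9)*(-3) = -3 + 2*(-3) = -3 - 6 = -9)
M*184 = -9*184 = -1656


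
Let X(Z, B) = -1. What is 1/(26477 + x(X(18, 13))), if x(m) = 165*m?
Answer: 1/26312 ≈ 3.8005e-5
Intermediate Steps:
1/(26477 + x(X(18, 13))) = 1/(26477 + 165*(-1)) = 1/(26477 - 165) = 1/26312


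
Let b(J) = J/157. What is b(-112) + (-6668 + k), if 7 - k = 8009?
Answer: -2303302/157 ≈ -14671.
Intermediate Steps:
k = -8002 (k = 7 - 1*8009 = 7 - 8009 = -8002)
b(J) = J/157 (b(J) = J*(1/157) = J/157)
b(-112) + (-6668 + k) = (1/157)*(-112) + (-6668 - 8002) = -112/157 - 14670 = -2303302/157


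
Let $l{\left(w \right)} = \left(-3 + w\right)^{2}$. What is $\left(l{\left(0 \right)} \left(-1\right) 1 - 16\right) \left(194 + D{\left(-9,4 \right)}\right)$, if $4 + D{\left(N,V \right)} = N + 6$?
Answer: $-4675$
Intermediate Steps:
$D{\left(N,V \right)} = 2 + N$ ($D{\left(N,V \right)} = -4 + \left(N + 6\right) = -4 + \left(6 + N\right) = 2 + N$)
$\left(l{\left(0 \right)} \left(-1\right) 1 - 16\right) \left(194 + D{\left(-9,4 \right)}\right) = \left(\left(-3 + 0\right)^{2} \left(-1\right) 1 - 16\right) \left(194 + \left(2 - 9\right)\right) = \left(\left(-3\right)^{2} \left(-1\right) 1 - 16\right) \left(194 - 7\right) = \left(9 \left(-1\right) 1 - 16\right) 187 = \left(\left(-9\right) 1 - 16\right) 187 = \left(-9 - 16\right) 187 = \left(-25\right) 187 = -4675$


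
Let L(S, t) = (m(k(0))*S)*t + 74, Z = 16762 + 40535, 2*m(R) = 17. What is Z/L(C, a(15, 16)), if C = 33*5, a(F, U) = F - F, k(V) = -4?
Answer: 57297/74 ≈ 774.28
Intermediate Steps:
m(R) = 17/2 (m(R) = (1/2)*17 = 17/2)
Z = 57297
a(F, U) = 0
C = 165
L(S, t) = 74 + 17*S*t/2 (L(S, t) = (17*S/2)*t + 74 = 17*S*t/2 + 74 = 74 + 17*S*t/2)
Z/L(C, a(15, 16)) = 57297/(74 + (17/2)*165*0) = 57297/(74 + 0) = 57297/74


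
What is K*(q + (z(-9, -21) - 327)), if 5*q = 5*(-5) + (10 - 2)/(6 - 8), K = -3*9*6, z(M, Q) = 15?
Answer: 257418/5 ≈ 51484.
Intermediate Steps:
K = -162 (K = -27*6 = -162)
q = -29/5 (q = (5*(-5) + (10 - 2)/(6 - 8))/5 = (-25 + 8/(-2))/5 = (-25 + 8*(-½))/5 = (-25 - 4)/5 = (⅕)*(-29) = -29/5 ≈ -5.8000)
K*(q + (z(-9, -21) - 327)) = -162*(-29/5 + (15 - 327)) = -162*(-29/5 - 312) = -162*(-1589/5) = 257418/5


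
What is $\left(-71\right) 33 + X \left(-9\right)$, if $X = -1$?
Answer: $-2334$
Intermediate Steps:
$\left(-71\right) 33 + X \left(-9\right) = \left(-71\right) 33 - -9 = -2343 + 9 = -2334$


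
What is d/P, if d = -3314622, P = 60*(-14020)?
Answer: 552437/140200 ≈ 3.9403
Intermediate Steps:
P = -841200
d/P = -3314622/(-841200) = -3314622*(-1/841200) = 552437/140200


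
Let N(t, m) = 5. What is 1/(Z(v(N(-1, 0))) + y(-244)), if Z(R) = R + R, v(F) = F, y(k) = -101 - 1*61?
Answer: -1/152 ≈ -0.0065789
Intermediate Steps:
y(k) = -162 (y(k) = -101 - 61 = -162)
Z(R) = 2*R
1/(Z(v(N(-1, 0))) + y(-244)) = 1/(2*5 - 162) = 1/(10 - 162) = 1/(-152) = -1/152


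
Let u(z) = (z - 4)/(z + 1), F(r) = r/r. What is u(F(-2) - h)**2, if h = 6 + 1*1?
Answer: 4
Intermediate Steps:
F(r) = 1
h = 7 (h = 6 + 1 = 7)
u(z) = (-4 + z)/(1 + z)
u(F(-2) - h)**2 = ((-4 + (1 - 1*7))/(1 + (1 - 1*7)))**2 = ((-4 + (1 - 7))/(1 + (1 - 7)))**2 = ((-4 - 6)/(1 - 6))**2 = (-10/(-5))**2 = (-1/5*(-10))**2 = 2**2 = 4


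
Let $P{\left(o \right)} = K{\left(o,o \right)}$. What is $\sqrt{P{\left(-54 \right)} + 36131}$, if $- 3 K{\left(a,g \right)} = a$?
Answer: $\sqrt{36149} \approx 190.13$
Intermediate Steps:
$K{\left(a,g \right)} = - \frac{a}{3}$
$P{\left(o \right)} = - \frac{o}{3}$
$\sqrt{P{\left(-54 \right)} + 36131} = \sqrt{\left(- \frac{1}{3}\right) \left(-54\right) + 36131} = \sqrt{18 + 36131} = \sqrt{36149}$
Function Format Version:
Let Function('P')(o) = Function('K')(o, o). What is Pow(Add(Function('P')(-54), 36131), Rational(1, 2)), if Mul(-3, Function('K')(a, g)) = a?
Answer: Pow(36149, Rational(1, 2)) ≈ 190.13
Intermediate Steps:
Function('K')(a, g) = Mul(Rational(-1, 3), a)
Function('P')(o) = Mul(Rational(-1, 3), o)
Pow(Add(Function('P')(-54), 36131), Rational(1, 2)) = Pow(Add(Mul(Rational(-1, 3), -54), 36131), Rational(1, 2)) = Pow(Add(18, 36131), Rational(1, 2)) = Pow(36149, Rational(1, 2))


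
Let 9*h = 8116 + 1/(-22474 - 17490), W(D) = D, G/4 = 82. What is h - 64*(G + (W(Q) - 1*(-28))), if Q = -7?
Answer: -856597257/39964 ≈ -21434.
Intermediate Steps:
G = 328 (G = 4*82 = 328)
h = 36038647/39964 (h = (8116 + 1/(-22474 - 17490))/9 = (8116 + 1/(-39964))/9 = (8116 - 1/39964)/9 = (⅑)*(324347823/39964) = 36038647/39964 ≈ 901.78)
h - 64*(G + (W(Q) - 1*(-28))) = 36038647/39964 - 64*(328 + (-7 - 1*(-28))) = 36038647/39964 - 64*(328 + (-7 + 28)) = 36038647/39964 - 64*(328 + 21) = 36038647/39964 - 64*349 = 36038647/39964 - 1*22336 = 36038647/39964 - 22336 = -856597257/39964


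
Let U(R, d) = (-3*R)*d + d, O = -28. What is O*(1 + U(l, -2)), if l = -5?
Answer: 868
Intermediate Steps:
U(R, d) = d - 3*R*d (U(R, d) = -3*R*d + d = d - 3*R*d)
O*(1 + U(l, -2)) = -28*(1 - 2*(1 - 3*(-5))) = -28*(1 - 2*(1 + 15)) = -28*(1 - 2*16) = -28*(1 - 32) = -28*(-31) = 868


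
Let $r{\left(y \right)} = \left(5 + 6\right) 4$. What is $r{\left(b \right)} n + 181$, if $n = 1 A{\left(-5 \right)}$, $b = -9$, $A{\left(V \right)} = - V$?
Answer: $401$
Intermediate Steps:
$n = 5$ ($n = 1 \left(\left(-1\right) \left(-5\right)\right) = 1 \cdot 5 = 5$)
$r{\left(y \right)} = 44$ ($r{\left(y \right)} = 11 \cdot 4 = 44$)
$r{\left(b \right)} n + 181 = 44 \cdot 5 + 181 = 220 + 181 = 401$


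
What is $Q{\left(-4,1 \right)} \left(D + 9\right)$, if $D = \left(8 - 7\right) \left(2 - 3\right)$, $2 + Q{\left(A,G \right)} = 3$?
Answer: $8$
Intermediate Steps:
$Q{\left(A,G \right)} = 1$ ($Q{\left(A,G \right)} = -2 + 3 = 1$)
$D = -1$ ($D = 1 \left(-1\right) = -1$)
$Q{\left(-4,1 \right)} \left(D + 9\right) = 1 \left(-1 + 9\right) = 1 \cdot 8 = 8$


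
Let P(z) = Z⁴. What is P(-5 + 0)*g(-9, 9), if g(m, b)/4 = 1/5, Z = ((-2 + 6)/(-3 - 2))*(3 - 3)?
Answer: 0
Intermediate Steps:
Z = 0 (Z = (4/(-5))*0 = (4*(-⅕))*0 = -⅘*0 = 0)
g(m, b) = ⅘ (g(m, b) = 4/5 = 4*(⅕) = ⅘)
P(z) = 0 (P(z) = 0⁴ = 0)
P(-5 + 0)*g(-9, 9) = 0*(⅘) = 0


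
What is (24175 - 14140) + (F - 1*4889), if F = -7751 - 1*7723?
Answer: -10328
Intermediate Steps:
F = -15474 (F = -7751 - 7723 = -15474)
(24175 - 14140) + (F - 1*4889) = (24175 - 14140) + (-15474 - 1*4889) = 10035 + (-15474 - 4889) = 10035 - 20363 = -10328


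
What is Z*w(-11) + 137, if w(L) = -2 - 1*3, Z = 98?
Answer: -353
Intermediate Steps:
w(L) = -5 (w(L) = -2 - 3 = -5)
Z*w(-11) + 137 = 98*(-5) + 137 = -490 + 137 = -353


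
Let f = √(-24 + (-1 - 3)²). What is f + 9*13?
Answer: 117 + 2*I*√2 ≈ 117.0 + 2.8284*I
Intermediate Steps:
f = 2*I*√2 (f = √(-24 + (-4)²) = √(-24 + 16) = √(-8) = 2*I*√2 ≈ 2.8284*I)
f + 9*13 = 2*I*√2 + 9*13 = 2*I*√2 + 117 = 117 + 2*I*√2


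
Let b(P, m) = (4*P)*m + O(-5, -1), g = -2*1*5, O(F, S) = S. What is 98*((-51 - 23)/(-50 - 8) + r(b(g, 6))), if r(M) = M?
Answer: -681296/29 ≈ -23493.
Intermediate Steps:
g = -10 (g = -2*5 = -10)
b(P, m) = -1 + 4*P*m (b(P, m) = (4*P)*m - 1 = 4*P*m - 1 = -1 + 4*P*m)
98*((-51 - 23)/(-50 - 8) + r(b(g, 6))) = 98*((-51 - 23)/(-50 - 8) + (-1 + 4*(-10)*6)) = 98*(-74/(-58) + (-1 - 240)) = 98*(-74*(-1/58) - 241) = 98*(37/29 - 241) = 98*(-6952/29) = -681296/29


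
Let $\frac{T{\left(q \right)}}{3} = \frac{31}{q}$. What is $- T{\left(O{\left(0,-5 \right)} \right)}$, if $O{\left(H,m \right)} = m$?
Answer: $\frac{93}{5} \approx 18.6$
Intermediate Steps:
$T{\left(q \right)} = \frac{93}{q}$ ($T{\left(q \right)} = 3 \frac{31}{q} = \frac{93}{q}$)
$- T{\left(O{\left(0,-5 \right)} \right)} = - \frac{93}{-5} = - \frac{93 \left(-1\right)}{5} = \left(-1\right) \left(- \frac{93}{5}\right) = \frac{93}{5}$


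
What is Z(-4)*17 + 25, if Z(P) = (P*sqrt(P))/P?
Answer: 25 + 34*I ≈ 25.0 + 34.0*I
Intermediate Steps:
Z(P) = sqrt(P) (Z(P) = P**(3/2)/P = sqrt(P))
Z(-4)*17 + 25 = sqrt(-4)*17 + 25 = (2*I)*17 + 25 = 34*I + 25 = 25 + 34*I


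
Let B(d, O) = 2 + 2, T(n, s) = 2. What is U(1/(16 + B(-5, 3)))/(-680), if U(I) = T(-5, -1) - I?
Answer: -39/13600 ≈ -0.0028676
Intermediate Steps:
B(d, O) = 4
U(I) = 2 - I
U(1/(16 + B(-5, 3)))/(-680) = (2 - 1/(16 + 4))/(-680) = (2 - 1/20)*(-1/680) = (39/20)*(-1/680) = -39/13600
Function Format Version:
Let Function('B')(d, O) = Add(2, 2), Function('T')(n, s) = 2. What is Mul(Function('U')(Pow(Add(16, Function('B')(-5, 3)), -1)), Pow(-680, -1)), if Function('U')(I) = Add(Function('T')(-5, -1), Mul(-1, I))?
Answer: Rational(-39, 13600) ≈ -0.0028676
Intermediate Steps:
Function('B')(d, O) = 4
Function('U')(I) = Add(2, Mul(-1, I))
Mul(Function('U')(Pow(Add(16, Function('B')(-5, 3)), -1)), Pow(-680, -1)) = Mul(Add(2, Mul(-1, Pow(Add(16, 4), -1))), Pow(-680, -1)) = Mul(Add(2, Mul(-1, Pow(20, -1))), Rational(-1, 680)) = Mul(Add(2, Mul(-1, Rational(1, 20))), Rational(-1, 680)) = Mul(Add(2, Rational(-1, 20)), Rational(-1, 680)) = Mul(Rational(39, 20), Rational(-1, 680)) = Rational(-39, 13600)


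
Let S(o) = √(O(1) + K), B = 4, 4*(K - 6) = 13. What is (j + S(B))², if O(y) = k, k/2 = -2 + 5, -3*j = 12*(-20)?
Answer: (160 + √61)²/4 ≈ 7040.1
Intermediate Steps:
K = 37/4 (K = 6 + (¼)*13 = 6 + 13/4 = 37/4 ≈ 9.2500)
j = 80 (j = -4*(-20) = -⅓*(-240) = 80)
k = 6 (k = 2*(-2 + 5) = 2*3 = 6)
O(y) = 6
S(o) = √61/2 (S(o) = √(6 + 37/4) = √(61/4) = √61/2)
(j + S(B))² = (80 + √61/2)²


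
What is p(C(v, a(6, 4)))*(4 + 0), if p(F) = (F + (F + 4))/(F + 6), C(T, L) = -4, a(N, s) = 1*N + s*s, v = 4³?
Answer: -8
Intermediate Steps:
v = 64
a(N, s) = N + s²
p(F) = (4 + 2*F)/(6 + F) (p(F) = (F + (4 + F))/(6 + F) = (4 + 2*F)/(6 + F))
p(C(v, a(6, 4)))*(4 + 0) = (2*(2 - 4)/(6 - 4))*(4 + 0) = (2*(-2)/2)*4 = (2*(½)*(-2))*4 = -2*4 = -8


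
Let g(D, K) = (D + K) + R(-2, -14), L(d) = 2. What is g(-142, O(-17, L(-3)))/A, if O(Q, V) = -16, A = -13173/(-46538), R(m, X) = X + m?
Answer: -2699204/4391 ≈ -614.71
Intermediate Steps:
A = 13173/46538 (A = -13173*(-1/46538) = 13173/46538 ≈ 0.28306)
g(D, K) = -16 + D + K (g(D, K) = (D + K) + (-14 - 2) = (D + K) - 16 = -16 + D + K)
g(-142, O(-17, L(-3)))/A = (-16 - 142 - 16)/(13173/46538) = -174*46538/13173 = -2699204/4391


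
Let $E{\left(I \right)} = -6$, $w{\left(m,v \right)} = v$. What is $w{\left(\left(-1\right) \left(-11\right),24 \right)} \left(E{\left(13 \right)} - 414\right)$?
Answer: $-10080$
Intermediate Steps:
$w{\left(\left(-1\right) \left(-11\right),24 \right)} \left(E{\left(13 \right)} - 414\right) = 24 \left(-6 - 414\right) = 24 \left(-420\right) = -10080$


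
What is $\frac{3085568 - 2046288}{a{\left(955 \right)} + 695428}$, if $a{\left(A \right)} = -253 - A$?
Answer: $\frac{51964}{34711} \approx 1.497$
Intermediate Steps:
$\frac{3085568 - 2046288}{a{\left(955 \right)} + 695428} = \frac{3085568 - 2046288}{\left(-253 - 955\right) + 695428} = \frac{1039280}{\left(-253 - 955\right) + 695428} = \frac{1039280}{-1208 + 695428} = \frac{1039280}{694220} = 1039280 \cdot \frac{1}{694220} = \frac{51964}{34711}$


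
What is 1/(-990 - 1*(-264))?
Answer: -1/726 ≈ -0.0013774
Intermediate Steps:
1/(-990 - 1*(-264)) = 1/(-990 + 264) = 1/(-726) = -1/726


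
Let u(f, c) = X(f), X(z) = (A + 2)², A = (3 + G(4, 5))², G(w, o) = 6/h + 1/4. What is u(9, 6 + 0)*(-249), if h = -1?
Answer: -5828841/256 ≈ -22769.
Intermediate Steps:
G(w, o) = -23/4 (G(w, o) = 6/(-1) + 1/4 = 6*(-1) + 1*(¼) = -6 + ¼ = -23/4)
A = 121/16 (A = (3 - 23/4)² = (-11/4)² = 121/16 ≈ 7.5625)
X(z) = 23409/256 (X(z) = (121/16 + 2)² = (153/16)² = 23409/256)
u(f, c) = 23409/256
u(9, 6 + 0)*(-249) = (23409/256)*(-249) = -5828841/256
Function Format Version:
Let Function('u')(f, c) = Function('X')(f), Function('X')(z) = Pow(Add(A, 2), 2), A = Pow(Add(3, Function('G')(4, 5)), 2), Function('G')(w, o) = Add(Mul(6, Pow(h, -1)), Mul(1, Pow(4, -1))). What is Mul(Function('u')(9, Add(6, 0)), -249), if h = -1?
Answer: Rational(-5828841, 256) ≈ -22769.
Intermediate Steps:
Function('G')(w, o) = Rational(-23, 4) (Function('G')(w, o) = Add(Mul(6, Pow(-1, -1)), Mul(1, Pow(4, -1))) = Add(Mul(6, -1), Mul(1, Rational(1, 4))) = Add(-6, Rational(1, 4)) = Rational(-23, 4))
A = Rational(121, 16) (A = Pow(Add(3, Rational(-23, 4)), 2) = Pow(Rational(-11, 4), 2) = Rational(121, 16) ≈ 7.5625)
Function('X')(z) = Rational(23409, 256) (Function('X')(z) = Pow(Add(Rational(121, 16), 2), 2) = Pow(Rational(153, 16), 2) = Rational(23409, 256))
Function('u')(f, c) = Rational(23409, 256)
Mul(Function('u')(9, Add(6, 0)), -249) = Mul(Rational(23409, 256), -249) = Rational(-5828841, 256)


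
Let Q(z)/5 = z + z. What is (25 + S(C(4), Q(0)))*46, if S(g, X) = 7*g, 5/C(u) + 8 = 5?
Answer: 1840/3 ≈ 613.33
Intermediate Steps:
Q(z) = 10*z (Q(z) = 5*(z + z) = 5*(2*z) = 10*z)
C(u) = -5/3 (C(u) = 5/(-8 + 5) = 5/(-3) = 5*(-⅓) = -5/3)
(25 + S(C(4), Q(0)))*46 = (25 + 7*(-5/3))*46 = (25 - 35/3)*46 = (40/3)*46 = 1840/3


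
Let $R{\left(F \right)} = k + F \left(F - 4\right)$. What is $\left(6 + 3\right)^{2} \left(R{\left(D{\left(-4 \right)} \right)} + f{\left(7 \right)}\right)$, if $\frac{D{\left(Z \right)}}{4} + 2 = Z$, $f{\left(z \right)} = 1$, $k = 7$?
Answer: $55080$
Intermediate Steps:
$D{\left(Z \right)} = -8 + 4 Z$
$R{\left(F \right)} = 7 + F \left(-4 + F\right)$ ($R{\left(F \right)} = 7 + F \left(F - 4\right) = 7 + F \left(-4 + F\right)$)
$\left(6 + 3\right)^{2} \left(R{\left(D{\left(-4 \right)} \right)} + f{\left(7 \right)}\right) = \left(6 + 3\right)^{2} \left(\left(7 + \left(-8 + 4 \left(-4\right)\right)^{2} - 4 \left(-8 + 4 \left(-4\right)\right)\right) + 1\right) = 9^{2} \left(\left(7 + \left(-8 - 16\right)^{2} - 4 \left(-8 - 16\right)\right) + 1\right) = 81 \left(\left(7 + \left(-24\right)^{2} - -96\right) + 1\right) = 81 \left(\left(7 + 576 + 96\right) + 1\right) = 81 \left(679 + 1\right) = 81 \cdot 680 = 55080$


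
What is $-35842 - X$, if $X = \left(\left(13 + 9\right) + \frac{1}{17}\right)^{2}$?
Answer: $- \frac{10498963}{289} \approx -36329.0$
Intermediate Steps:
$X = \frac{140625}{289}$ ($X = \left(22 + \frac{1}{17}\right)^{2} = \left(\frac{375}{17}\right)^{2} = \frac{140625}{289} \approx 486.59$)
$-35842 - X = -35842 - \frac{140625}{289} = - \frac{10498963}{289}$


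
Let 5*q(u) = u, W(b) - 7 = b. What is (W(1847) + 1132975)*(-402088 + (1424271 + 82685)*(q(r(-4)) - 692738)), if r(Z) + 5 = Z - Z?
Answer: -1184679308220548188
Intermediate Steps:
r(Z) = -5 (r(Z) = -5 + (Z - Z) = -5 + 0 = -5)
W(b) = 7 + b
q(u) = u/5
(W(1847) + 1132975)*(-402088 + (1424271 + 82685)*(q(r(-4)) - 692738)) = ((7 + 1847) + 1132975)*(-402088 + (1424271 + 82685)*((1/5)*(-5) - 692738)) = (1854 + 1132975)*(-402088 + 1506956*(-1 - 692738)) = 1134829*(-402088 + 1506956*(-692739)) = 1134829*(-402088 - 1043927192484) = 1134829*(-1043927594572) = -1184679308220548188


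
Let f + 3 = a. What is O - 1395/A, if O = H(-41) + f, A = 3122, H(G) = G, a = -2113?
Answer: -6735549/3122 ≈ -2157.4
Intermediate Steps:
f = -2116 (f = -3 - 2113 = -2116)
O = -2157 (O = -41 - 2116 = -2157)
O - 1395/A = -2157 - 1395/3122 = -6735549/3122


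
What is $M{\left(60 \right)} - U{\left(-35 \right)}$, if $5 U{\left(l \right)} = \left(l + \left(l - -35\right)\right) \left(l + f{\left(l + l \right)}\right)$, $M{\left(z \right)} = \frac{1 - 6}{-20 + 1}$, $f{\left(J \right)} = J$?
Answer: $- \frac{13960}{19} \approx -734.74$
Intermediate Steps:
$M{\left(z \right)} = \frac{5}{19}$ ($M{\left(z \right)} = - \frac{5}{-19} = \left(-5\right) \left(- \frac{1}{19}\right) = \frac{5}{19}$)
$U{\left(l \right)} = \frac{3 l \left(35 + 2 l\right)}{5}$ ($U{\left(l \right)} = \frac{\left(l + \left(l - -35\right)\right) \left(l + \left(l + l\right)\right)}{5} = \frac{\left(l + \left(l + 35\right)\right) \left(l + 2 l\right)}{5} = \frac{\left(l + \left(35 + l\right)\right) 3 l}{5} = \frac{\left(35 + 2 l\right) 3 l}{5} = \frac{3 l \left(35 + 2 l\right)}{5}$)
$M{\left(60 \right)} - U{\left(-35 \right)} = \frac{5}{19} - \frac{3}{5} \left(-35\right) \left(35 + 2 \left(-35\right)\right) = \frac{5}{19} - \frac{3}{5} \left(-35\right) \left(35 - 70\right) = \frac{5}{19} - \frac{3}{5} \left(-35\right) \left(-35\right) = \frac{5}{19} - 735 = - \frac{13960}{19}$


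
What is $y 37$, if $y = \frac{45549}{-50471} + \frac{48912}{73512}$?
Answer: $- \frac{1356297493}{154592673} \approx -8.7734$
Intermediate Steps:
$y = - \frac{36656689}{154592673}$ ($y = 45549 \left(- \frac{1}{50471}\right) + 48912 \cdot \frac{1}{73512} = - \frac{45549}{50471} + \frac{2038}{3063} = - \frac{36656689}{154592673} \approx -0.23712$)
$y 37 = \left(- \frac{36656689}{154592673}\right) 37 = - \frac{1356297493}{154592673}$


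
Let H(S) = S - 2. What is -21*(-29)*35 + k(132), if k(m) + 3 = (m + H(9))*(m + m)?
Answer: 58008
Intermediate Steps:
H(S) = -2 + S
k(m) = -3 + 2*m*(7 + m) (k(m) = -3 + (m + (-2 + 9))*(m + m) = -3 + (m + 7)*(2*m) = -3 + (7 + m)*(2*m) = -3 + 2*m*(7 + m))
-21*(-29)*35 + k(132) = -21*(-29)*35 + (-3 + 2*132**2 + 14*132) = 609*35 + (-3 + 2*17424 + 1848) = 21315 + (-3 + 34848 + 1848) = 21315 + 36693 = 58008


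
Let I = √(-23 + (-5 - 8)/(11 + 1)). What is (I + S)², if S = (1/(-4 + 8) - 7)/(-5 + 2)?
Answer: -913/48 + 51*I*√3/4 ≈ -19.021 + 22.084*I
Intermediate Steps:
I = 17*I*√3/6 (I = √(-23 - 13/12) = √(-289/12) = 17*I*√3/6 ≈ 4.9075*I)
S = 9/4 (S = (1/4 - 7)/(-3) = (¼ - 7)*(-⅓) = -27/4*(-⅓) = 9/4 ≈ 2.2500)
(I + S)² = (17*I*√3/6 + 9/4)² = (9/4 + 17*I*√3/6)²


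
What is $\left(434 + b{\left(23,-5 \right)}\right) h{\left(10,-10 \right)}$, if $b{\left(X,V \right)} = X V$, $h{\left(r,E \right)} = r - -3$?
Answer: $4147$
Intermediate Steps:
$h{\left(r,E \right)} = 3 + r$ ($h{\left(r,E \right)} = r + 3 = 3 + r$)
$b{\left(X,V \right)} = V X$
$\left(434 + b{\left(23,-5 \right)}\right) h{\left(10,-10 \right)} = \left(434 - 115\right) \left(3 + 10\right) = \left(434 - 115\right) 13 = 319 \cdot 13 = 4147$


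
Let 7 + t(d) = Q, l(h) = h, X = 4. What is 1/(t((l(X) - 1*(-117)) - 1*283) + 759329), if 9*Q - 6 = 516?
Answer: 1/759380 ≈ 1.3169e-6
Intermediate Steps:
Q = 58 (Q = ⅔ + (⅑)*516 = ⅔ + 172/3 = 58)
t(d) = 51 (t(d) = -7 + 58 = 51)
1/(t((l(X) - 1*(-117)) - 1*283) + 759329) = 1/(51 + 759329) = 1/759380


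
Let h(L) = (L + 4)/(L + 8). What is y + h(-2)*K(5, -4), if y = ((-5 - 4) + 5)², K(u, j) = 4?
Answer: 52/3 ≈ 17.333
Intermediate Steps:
h(L) = (4 + L)/(8 + L)
y = 16 (y = (-9 + 5)² = (-4)² = 16)
y + h(-2)*K(5, -4) = 16 + ((4 - 2)/(8 - 2))*4 = 16 + (2/6)*4 = 16 + ((⅙)*2)*4 = 16 + (⅓)*4 = 16 + 4/3 = 52/3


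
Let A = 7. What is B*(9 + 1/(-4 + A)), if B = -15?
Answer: -140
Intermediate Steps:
B*(9 + 1/(-4 + A)) = -15*(9 + 1/(-4 + 7)) = -15*(9 + 1/3) = -15*28/3 = -140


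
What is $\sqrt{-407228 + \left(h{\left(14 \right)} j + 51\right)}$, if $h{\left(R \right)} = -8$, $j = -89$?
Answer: $i \sqrt{406465} \approx 637.55 i$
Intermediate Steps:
$\sqrt{-407228 + \left(h{\left(14 \right)} j + 51\right)} = \sqrt{-407228 + \left(\left(-8\right) \left(-89\right) + 51\right)} = \sqrt{-407228 + \left(712 + 51\right)} = \sqrt{-407228 + 763} = \sqrt{-406465} = i \sqrt{406465}$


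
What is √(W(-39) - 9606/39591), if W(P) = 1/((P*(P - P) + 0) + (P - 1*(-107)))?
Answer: I*√45888120111/448698 ≈ 0.47742*I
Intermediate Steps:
W(P) = 1/(107 + P) (W(P) = 1/((P*0 + 0) + (P + 107)) = 1/((0 + 0) + (107 + P)) = 1/(0 + (107 + P)) = 1/(107 + P))
√(W(-39) - 9606/39591) = √(1/(107 - 39) - 9606/39591) = √(1/68 - 9606*1/39591) = √(1/68 - 3202/13197) = √(-204539/897396) = I*√45888120111/448698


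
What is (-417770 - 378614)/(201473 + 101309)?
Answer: -398192/151391 ≈ -2.6302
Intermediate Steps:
(-417770 - 378614)/(201473 + 101309) = -796384/302782 = -796384*1/302782 = -398192/151391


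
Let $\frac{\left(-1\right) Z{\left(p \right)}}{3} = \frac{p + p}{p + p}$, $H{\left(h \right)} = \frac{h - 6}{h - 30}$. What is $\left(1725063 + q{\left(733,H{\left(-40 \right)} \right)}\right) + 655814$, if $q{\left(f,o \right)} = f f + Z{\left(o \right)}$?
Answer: $2918163$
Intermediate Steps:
$H{\left(h \right)} = \frac{-6 + h}{-30 + h}$
$Z{\left(p \right)} = -3$ ($Z{\left(p \right)} = - 3 \frac{p + p}{p + p} = - 3 \frac{2 p}{2 p} = - 3 \cdot 2 p \frac{1}{2 p} = \left(-3\right) 1 = -3$)
$q{\left(f,o \right)} = -3 + f^{2}$ ($q{\left(f,o \right)} = f f - 3 = f^{2} - 3 = -3 + f^{2}$)
$\left(1725063 + q{\left(733,H{\left(-40 \right)} \right)}\right) + 655814 = \left(1725063 - \left(3 - 733^{2}\right)\right) + 655814 = \left(1725063 + \left(-3 + 537289\right)\right) + 655814 = \left(1725063 + 537286\right) + 655814 = 2262349 + 655814 = 2918163$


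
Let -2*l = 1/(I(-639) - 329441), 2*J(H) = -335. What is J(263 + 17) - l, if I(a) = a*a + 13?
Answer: -13214577/78893 ≈ -167.50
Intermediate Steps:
I(a) = 13 + a² (I(a) = a² + 13 = 13 + a²)
J(H) = -335/2 (J(H) = (½)*(-335) = -335/2)
l = -1/157786 (l = -1/(2*((13 + (-639)²) - 329441)) = -1/(2*((13 + 408321) - 329441)) = -1/(2*(408334 - 329441)) = -½/78893 = -½*1/78893 = -1/157786 ≈ -6.3377e-6)
J(263 + 17) - l = -335/2 - 1*(-1/157786) = -335/2 + 1/157786 = -13214577/78893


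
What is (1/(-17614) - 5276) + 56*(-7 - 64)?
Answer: -162964729/17614 ≈ -9252.0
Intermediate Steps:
(1/(-17614) - 5276) + 56*(-7 - 64) = (-1/17614 - 5276) + 56*(-71) = -92931465/17614 - 3976 = -162964729/17614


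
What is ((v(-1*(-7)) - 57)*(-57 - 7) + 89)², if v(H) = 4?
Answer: 12117361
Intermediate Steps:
((v(-1*(-7)) - 57)*(-57 - 7) + 89)² = ((4 - 57)*(-57 - 7) + 89)² = (-53*(-64) + 89)² = (3392 + 89)² = 3481² = 12117361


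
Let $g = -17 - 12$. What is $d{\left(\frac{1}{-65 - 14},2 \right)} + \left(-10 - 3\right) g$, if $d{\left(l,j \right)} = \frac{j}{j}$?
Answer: $378$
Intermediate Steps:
$d{\left(l,j \right)} = 1$
$g = -29$
$d{\left(\frac{1}{-65 - 14},2 \right)} + \left(-10 - 3\right) g = 1 + \left(-10 - 3\right) \left(-29\right) = 1 - -377 = 1 + 377 = 378$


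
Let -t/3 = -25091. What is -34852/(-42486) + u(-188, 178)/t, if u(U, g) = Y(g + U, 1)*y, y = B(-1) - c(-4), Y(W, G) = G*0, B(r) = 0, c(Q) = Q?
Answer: 17426/21243 ≈ 0.82032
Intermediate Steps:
Y(W, G) = 0
t = 75273 (t = -3*(-25091) = 75273)
y = 4 (y = 0 - 1*(-4) = 0 + 4 = 4)
u(U, g) = 0 (u(U, g) = 0*4 = 0)
-34852/(-42486) + u(-188, 178)/t = -34852/(-42486) + 0/75273 = -34852*(-1/42486) + 0*(1/75273) = 17426/21243 + 0 = 17426/21243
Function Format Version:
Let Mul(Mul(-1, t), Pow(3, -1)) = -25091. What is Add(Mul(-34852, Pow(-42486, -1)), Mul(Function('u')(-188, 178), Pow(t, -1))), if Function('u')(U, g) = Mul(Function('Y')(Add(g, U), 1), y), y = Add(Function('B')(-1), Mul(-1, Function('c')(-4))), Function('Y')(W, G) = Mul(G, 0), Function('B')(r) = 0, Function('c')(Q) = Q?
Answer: Rational(17426, 21243) ≈ 0.82032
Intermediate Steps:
Function('Y')(W, G) = 0
t = 75273 (t = Mul(-3, -25091) = 75273)
y = 4 (y = Add(0, Mul(-1, -4)) = Add(0, 4) = 4)
Function('u')(U, g) = 0 (Function('u')(U, g) = Mul(0, 4) = 0)
Add(Mul(-34852, Pow(-42486, -1)), Mul(Function('u')(-188, 178), Pow(t, -1))) = Add(Mul(-34852, Pow(-42486, -1)), Mul(0, Pow(75273, -1))) = Add(Mul(-34852, Rational(-1, 42486)), Mul(0, Rational(1, 75273))) = Add(Rational(17426, 21243), 0) = Rational(17426, 21243)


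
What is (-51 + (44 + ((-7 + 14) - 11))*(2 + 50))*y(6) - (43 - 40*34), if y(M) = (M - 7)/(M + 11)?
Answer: 20360/17 ≈ 1197.6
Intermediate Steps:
y(M) = (-7 + M)/(11 + M)
(-51 + (44 + ((-7 + 14) - 11))*(2 + 50))*y(6) - (43 - 40*34) = (-51 + (44 + ((-7 + 14) - 11))*(2 + 50))*((-7 + 6)/(11 + 6)) - (43 - 40*34) = (-51 + (44 + (7 - 11))*52)*(-1/17) - (43 - 1360) = (-51 + (44 - 4)*52)*((1/17)*(-1)) - 1*(-1317) = (-51 + 40*52)*(-1/17) + 1317 = (-51 + 2080)*(-1/17) + 1317 = 2029*(-1/17) + 1317 = -2029/17 + 1317 = 20360/17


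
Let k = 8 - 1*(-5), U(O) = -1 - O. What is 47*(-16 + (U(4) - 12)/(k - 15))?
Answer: -705/2 ≈ -352.50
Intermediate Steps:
k = 13 (k = 8 + 5 = 13)
47*(-16 + (U(4) - 12)/(k - 15)) = 47*(-16 + ((-1 - 1*4) - 12)/(13 - 15)) = 47*(-16 + ((-1 - 4) - 12)/(-2)) = 47*(-16 + (-5 - 12)*(-1/2)) = 47*(-16 - 17*(-1/2)) = 47*(-16 + 17/2) = 47*(-15/2) = -705/2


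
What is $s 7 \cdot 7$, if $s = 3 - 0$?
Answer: $147$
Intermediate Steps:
$s = 3$ ($s = 3 + 0 = 3$)
$s 7 \cdot 7 = 3 \cdot 7 \cdot 7 = 3 \cdot 49 = 147$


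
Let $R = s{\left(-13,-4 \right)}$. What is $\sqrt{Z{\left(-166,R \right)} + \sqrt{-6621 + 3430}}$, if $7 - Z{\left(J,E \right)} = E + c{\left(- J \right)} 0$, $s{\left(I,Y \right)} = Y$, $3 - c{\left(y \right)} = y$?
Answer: $\sqrt{11 + i \sqrt{3191}} \approx 5.8545 + 4.8244 i$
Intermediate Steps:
$c{\left(y \right)} = 3 - y$
$R = -4$
$Z{\left(J,E \right)} = 7 - E$ ($Z{\left(J,E \right)} = 7 - \left(E + \left(3 - - J\right) 0\right) = 7 - \left(E + \left(3 + J\right) 0\right) = 7 - \left(E + 0\right) = 7 - E$)
$\sqrt{Z{\left(-166,R \right)} + \sqrt{-6621 + 3430}} = \sqrt{\left(7 - -4\right) + \sqrt{-6621 + 3430}} = \sqrt{\left(7 + 4\right) + \sqrt{-3191}} = \sqrt{11 + i \sqrt{3191}}$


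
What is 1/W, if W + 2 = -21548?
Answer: -1/21550 ≈ -4.6404e-5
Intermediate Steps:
W = -21550 (W = -2 - 21548 = -21550)
1/W = 1/(-21550) = -1/21550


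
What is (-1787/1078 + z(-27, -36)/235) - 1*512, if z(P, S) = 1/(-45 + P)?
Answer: -4684497119/9119880 ≈ -513.66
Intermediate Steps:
(-1787/1078 + z(-27, -36)/235) - 1*512 = (-1787/1078 + 1/(-45 - 27*235)) - 1*512 = (-1787*1/1078 + (1/235)/(-72)) - 512 = (-1787/1078 - 1/72*1/235) - 512 = (-1787/1078 - 1/16920) - 512 = -15118559/9119880 - 512 = -4684497119/9119880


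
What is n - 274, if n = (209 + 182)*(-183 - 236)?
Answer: -164103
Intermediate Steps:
n = -163829 (n = 391*(-419) = -163829)
n - 274 = -163829 - 274 = -164103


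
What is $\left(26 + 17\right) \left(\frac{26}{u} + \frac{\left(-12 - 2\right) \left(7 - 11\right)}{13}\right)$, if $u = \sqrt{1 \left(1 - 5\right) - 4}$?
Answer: $\frac{2408}{13} - \frac{559 i \sqrt{2}}{2} \approx 185.23 - 395.27 i$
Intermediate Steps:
$u = 2 i \sqrt{2}$ ($u = \sqrt{1 \left(-4\right) - 4} = \sqrt{-4 - 4} = \sqrt{-8} = 2 i \sqrt{2} \approx 2.8284 i$)
$\left(26 + 17\right) \left(\frac{26}{u} + \frac{\left(-12 - 2\right) \left(7 - 11\right)}{13}\right) = \left(26 + 17\right) \left(\frac{26}{2 i \sqrt{2}} + \frac{\left(-12 - 2\right) \left(7 - 11\right)}{13}\right) = 43 \left(26 \left(- \frac{i \sqrt{2}}{4}\right) + \left(-14\right) \left(-4\right) \frac{1}{13}\right) = 43 \left(- \frac{13 i \sqrt{2}}{2} + 56 \cdot \frac{1}{13}\right) = 43 \left(- \frac{13 i \sqrt{2}}{2} + \frac{56}{13}\right) = 43 \left(\frac{56}{13} - \frac{13 i \sqrt{2}}{2}\right) = \frac{2408}{13} - \frac{559 i \sqrt{2}}{2}$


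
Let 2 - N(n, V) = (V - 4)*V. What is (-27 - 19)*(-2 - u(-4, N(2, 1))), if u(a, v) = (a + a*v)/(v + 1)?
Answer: -92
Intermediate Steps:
N(n, V) = 2 - V*(-4 + V) (N(n, V) = 2 - (V - 4)*V = 2 - (-4 + V)*V = 2 - V*(-4 + V))
u(a, v) = (a + a*v)/(1 + v)
(-27 - 19)*(-2 - u(-4, N(2, 1))) = (-27 - 19)*(-2 - 1*(-4)) = -46*(-2 + 4) = -46*2 = -92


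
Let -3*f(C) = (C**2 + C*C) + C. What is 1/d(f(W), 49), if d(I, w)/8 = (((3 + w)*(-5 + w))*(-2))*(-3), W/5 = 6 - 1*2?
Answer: 1/109824 ≈ 9.1055e-6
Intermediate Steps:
W = 20 (W = 5*(6 - 1*2) = 5*(6 - 2) = 5*4 = 20)
f(C) = -2*C**2/3 - C/3 (f(C) = -((C**2 + C*C) + C)/3 = -((C**2 + C**2) + C)/3 = -(2*C**2 + C)/3 = -(C + 2*C**2)/3 = -2*C**2/3 - C/3)
d(I, w) = 48*(-5 + w)*(3 + w) (d(I, w) = 8*((((3 + w)*(-5 + w))*(-2))*(-3)) = 8*((((-5 + w)*(3 + w))*(-2))*(-3)) = 8*(-2*(-5 + w)*(3 + w)*(-3)) = 8*(6*(-5 + w)*(3 + w)) = 48*(-5 + w)*(3 + w))
1/d(f(W), 49) = 1/(-720 - 96*49 + 48*49**2) = 1/(-720 - 4704 + 48*2401) = 1/(-720 - 4704 + 115248) = 1/109824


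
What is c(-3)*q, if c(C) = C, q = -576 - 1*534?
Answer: 3330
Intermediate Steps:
q = -1110 (q = -576 - 534 = -1110)
c(-3)*q = -3*(-1110) = 3330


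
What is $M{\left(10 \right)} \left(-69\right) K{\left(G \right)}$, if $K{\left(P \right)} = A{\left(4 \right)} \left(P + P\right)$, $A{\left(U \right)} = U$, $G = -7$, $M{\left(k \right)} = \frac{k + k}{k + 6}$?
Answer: $4830$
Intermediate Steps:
$M{\left(k \right)} = \frac{2 k}{6 + k}$
$K{\left(P \right)} = 8 P$ ($K{\left(P \right)} = 4 \left(P + P\right) = 4 \cdot 2 P = 8 P$)
$M{\left(10 \right)} \left(-69\right) K{\left(G \right)} = 2 \cdot 10 \frac{1}{6 + 10} \left(-69\right) 8 \left(-7\right) = 2 \cdot 10 \cdot \frac{1}{16} \left(-69\right) \left(-56\right) = \frac{5}{4} \left(-69\right) \left(-56\right) = \left(- \frac{345}{4}\right) \left(-56\right) = 4830$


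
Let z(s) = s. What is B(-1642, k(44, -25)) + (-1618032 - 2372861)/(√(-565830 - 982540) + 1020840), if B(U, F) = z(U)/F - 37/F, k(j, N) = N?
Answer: 164786093856263/2605289634925 + 3990893*I*√1548370/1042115853970 ≈ 63.251 + 0.0047653*I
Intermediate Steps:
B(U, F) = -37/F + U/F (B(U, F) = U/F - 37/F = -37/F + U/F)
B(-1642, k(44, -25)) + (-1618032 - 2372861)/(√(-565830 - 982540) + 1020840) = (-37 - 1642)/(-25) + (-1618032 - 2372861)/(√(-565830 - 982540) + 1020840) = -1/25*(-1679) - 3990893/(√(-1548370) + 1020840) = 1679/25 - 3990893/(I*√1548370 + 1020840) = 1679/25 - 3990893/(1020840 + I*√1548370)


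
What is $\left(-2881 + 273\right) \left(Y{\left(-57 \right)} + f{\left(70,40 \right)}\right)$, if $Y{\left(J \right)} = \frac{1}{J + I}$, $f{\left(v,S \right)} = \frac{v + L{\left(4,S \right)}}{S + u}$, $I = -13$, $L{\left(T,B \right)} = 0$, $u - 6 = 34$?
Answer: $- \frac{78566}{35} \approx -2244.7$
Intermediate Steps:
$u = 40$ ($u = 6 + 34 = 40$)
$f{\left(v,S \right)} = \frac{v}{40 + S}$ ($f{\left(v,S \right)} = \frac{v + 0}{S + 40} = \frac{v}{40 + S}$)
$Y{\left(J \right)} = \frac{1}{-13 + J}$ ($Y{\left(J \right)} = \frac{1}{J - 13} = \frac{1}{-13 + J}$)
$\left(-2881 + 273\right) \left(Y{\left(-57 \right)} + f{\left(70,40 \right)}\right) = \left(-2881 + 273\right) \left(\frac{1}{-13 - 57} + \frac{70}{40 + 40}\right) = - 2608 \left(\frac{1}{-70} + \frac{70}{80}\right) = - 2608 \left(- \frac{1}{70} + 70 \cdot \frac{1}{80}\right) = - 2608 \left(- \frac{1}{70} + \frac{7}{8}\right) = \left(-2608\right) \frac{241}{280} = - \frac{78566}{35}$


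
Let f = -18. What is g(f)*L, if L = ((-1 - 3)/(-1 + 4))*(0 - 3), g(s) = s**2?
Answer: 1296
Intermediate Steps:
L = 4 (L = -4/3*(-3) = 4)
g(f)*L = (-18)**2*4 = 324*4 = 1296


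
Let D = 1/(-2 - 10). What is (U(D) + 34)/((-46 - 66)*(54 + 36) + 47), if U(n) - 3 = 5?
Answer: -42/10033 ≈ -0.0041862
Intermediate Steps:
D = -1/12 (D = 1/(-12) = -1/12 ≈ -0.083333)
U(n) = 8 (U(n) = 3 + 5 = 8)
(U(D) + 34)/((-46 - 66)*(54 + 36) + 47) = (8 + 34)/((-46 - 66)*(54 + 36) + 47) = 42/(-112*90 + 47) = 42/(-10080 + 47) = 42/(-10033) = 42*(-1/10033) = -42/10033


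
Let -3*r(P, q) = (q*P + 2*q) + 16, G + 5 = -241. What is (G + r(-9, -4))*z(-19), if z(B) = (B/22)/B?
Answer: -391/33 ≈ -11.848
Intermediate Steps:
G = -246 (G = -5 - 241 = -246)
z(B) = 1/22 (z(B) = (B*(1/22))/B = (B/22)/B = 1/22)
r(P, q) = -16/3 - 2*q/3 - P*q/3 (r(P, q) = -((q*P + 2*q) + 16)/3 = -((P*q + 2*q) + 16)/3 = -((2*q + P*q) + 16)/3 = -(16 + 2*q + P*q)/3 = -16/3 - 2*q/3 - P*q/3)
(G + r(-9, -4))*z(-19) = (-246 + (-16/3 - ⅔*(-4) - ⅓*(-9)*(-4)))*(1/22) = (-246 + (-16/3 + 8/3 - 12))*(1/22) = (-246 - 44/3)*(1/22) = -782/3*1/22 = -391/33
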